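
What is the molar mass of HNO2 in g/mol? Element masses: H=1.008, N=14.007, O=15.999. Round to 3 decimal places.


M = sum(count * atomic_mass) over atoms.
M = 1*1.008 + 1*14.007 + 2*15.999
M = 1.008 + 14.007 + 31.998
M = 47.013 g/mol, rounded to 3 dp:

47.013 g/mol


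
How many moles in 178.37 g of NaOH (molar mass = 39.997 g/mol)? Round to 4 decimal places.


n = mass / M
n = 178.37 / 39.997
n = 4.45958447 mol, rounded to 4 dp:

4.4596 mol


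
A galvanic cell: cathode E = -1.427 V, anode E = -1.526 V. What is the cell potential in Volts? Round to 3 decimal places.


Standard cell potential: E_cell = E_cathode - E_anode.
E_cell = -1.427 - (-1.526)
E_cell = 0.099 V, rounded to 3 dp:

0.099 V


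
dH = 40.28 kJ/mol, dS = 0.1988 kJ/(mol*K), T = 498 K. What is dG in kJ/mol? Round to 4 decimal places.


Gibbs: dG = dH - T*dS (consistent units, dS already in kJ/(mol*K)).
T*dS = 498 * 0.1988 = 99.0024
dG = 40.28 - (99.0024)
dG = -58.7224 kJ/mol, rounded to 4 dp:

-58.7224 kJ/mol


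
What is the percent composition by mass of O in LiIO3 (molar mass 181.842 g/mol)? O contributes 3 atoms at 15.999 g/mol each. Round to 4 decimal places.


pct = 100 * (n_elem * M_elem) / M_total
mass_contribution = 3 * 15.999 = 47.997 g/mol
pct = 100 * 47.997 / 181.842
pct = 26.39489227 %, rounded to 4 dp:

26.3949 %


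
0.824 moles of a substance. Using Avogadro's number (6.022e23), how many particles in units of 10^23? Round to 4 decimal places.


N = n * NA, then divide by 1e23 for the requested units.
N / 1e23 = n * 6.022
N / 1e23 = 0.824 * 6.022
N / 1e23 = 4.962128, rounded to 4 dp:

4.9621


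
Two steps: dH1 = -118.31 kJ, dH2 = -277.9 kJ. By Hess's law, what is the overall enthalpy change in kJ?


Hess's law: enthalpy is a state function, so add the step enthalpies.
dH_total = dH1 + dH2 = -118.31 + (-277.9)
dH_total = -396.21 kJ:

-396.21 kJ


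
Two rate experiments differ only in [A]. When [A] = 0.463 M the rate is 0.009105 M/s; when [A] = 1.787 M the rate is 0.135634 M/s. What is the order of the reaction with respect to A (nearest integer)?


Rate is proportional to [A]^n, so rate2/rate1 = ([A]2/[A]1)^n. Take logs to solve for n.
rate2/rate1 = 0.135634 / 0.009105 = 14.8967
[A]2/[A]1 = 1.787 / 0.463 = 3.8596
n = ln(14.8967) / ln(3.8596) = 2.0
Nearest integer order:

2


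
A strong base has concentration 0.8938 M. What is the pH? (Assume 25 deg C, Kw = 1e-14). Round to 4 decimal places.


A strong base dissociates completely, so [OH-] equals the given concentration.
pOH = -log10([OH-]) = -log10(0.8938) = 0.04876
pH = 14 - pOH = 14 - 0.04876
pH = 13.95124, rounded to 4 dp:

13.9512


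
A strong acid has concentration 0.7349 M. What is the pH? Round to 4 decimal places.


A strong acid dissociates completely, so [H+] equals the given concentration.
pH = -log10([H+]) = -log10(0.7349)
pH = 0.13377175, rounded to 4 dp:

0.1338


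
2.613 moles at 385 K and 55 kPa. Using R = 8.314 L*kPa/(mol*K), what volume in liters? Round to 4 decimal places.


PV = nRT, solve for V = nRT / P.
nRT = 2.613 * 8.314 * 385 = 8363.9256
V = 8363.9256 / 55
V = 152.07137455 L, rounded to 4 dp:

152.0714 L


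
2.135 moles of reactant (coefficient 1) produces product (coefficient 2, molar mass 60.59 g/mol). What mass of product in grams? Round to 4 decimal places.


Use the coefficient ratio to convert reactant moles to product moles, then multiply by the product's molar mass.
moles_P = moles_R * (coeff_P / coeff_R) = 2.135 * (2/1) = 4.27
mass_P = moles_P * M_P = 4.27 * 60.59
mass_P = 258.7193 g, rounded to 4 dp:

258.7193 g


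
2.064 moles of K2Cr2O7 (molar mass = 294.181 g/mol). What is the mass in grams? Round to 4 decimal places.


mass = n * M
mass = 2.064 * 294.181
mass = 607.189584 g, rounded to 4 dp:

607.1896 g


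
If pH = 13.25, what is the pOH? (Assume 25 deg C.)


At 25 deg C, pH + pOH = 14.
pOH = 14 - pH = 14 - 13.25
pOH = 0.75:

0.75


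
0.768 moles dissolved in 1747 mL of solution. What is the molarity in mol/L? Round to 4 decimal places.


Convert volume to liters: V_L = V_mL / 1000.
V_L = 1747 / 1000 = 1.747 L
M = n / V_L = 0.768 / 1.747
M = 0.43961076 mol/L, rounded to 4 dp:

0.4396 mol/L


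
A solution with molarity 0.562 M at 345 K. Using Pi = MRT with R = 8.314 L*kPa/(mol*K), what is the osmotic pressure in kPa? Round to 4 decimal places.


Osmotic pressure (van't Hoff): Pi = M*R*T.
RT = 8.314 * 345 = 2868.33
Pi = 0.562 * 2868.33
Pi = 1612.00146 kPa, rounded to 4 dp:

1612.0015 kPa


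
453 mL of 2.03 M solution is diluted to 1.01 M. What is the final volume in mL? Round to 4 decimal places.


Dilution: M1*V1 = M2*V2, solve for V2.
V2 = M1*V1 / M2
V2 = 2.03 * 453 / 1.01
V2 = 919.59 / 1.01
V2 = 910.48514851 mL, rounded to 4 dp:

910.4851 mL


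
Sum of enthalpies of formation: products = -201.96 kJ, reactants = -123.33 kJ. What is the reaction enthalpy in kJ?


dH_rxn = sum(dH_f products) - sum(dH_f reactants)
dH_rxn = -201.96 - (-123.33)
dH_rxn = -78.63 kJ:

-78.63 kJ


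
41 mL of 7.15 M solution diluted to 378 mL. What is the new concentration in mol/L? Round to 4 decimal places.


Dilution: M1*V1 = M2*V2, solve for M2.
M2 = M1*V1 / V2
M2 = 7.15 * 41 / 378
M2 = 293.15 / 378
M2 = 0.7755291 mol/L, rounded to 4 dp:

0.7755 mol/L


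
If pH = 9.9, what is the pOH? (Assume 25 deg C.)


At 25 deg C, pH + pOH = 14.
pOH = 14 - pH = 14 - 9.9
pOH = 4.1:

4.10


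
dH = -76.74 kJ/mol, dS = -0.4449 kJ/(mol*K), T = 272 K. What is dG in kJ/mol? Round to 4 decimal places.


Gibbs: dG = dH - T*dS (consistent units, dS already in kJ/(mol*K)).
T*dS = 272 * -0.4449 = -121.0128
dG = -76.74 - (-121.0128)
dG = 44.2728 kJ/mol, rounded to 4 dp:

44.2728 kJ/mol


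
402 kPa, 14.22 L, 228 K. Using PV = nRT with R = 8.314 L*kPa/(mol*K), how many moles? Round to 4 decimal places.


PV = nRT, solve for n = PV / (RT).
PV = 402 * 14.22 = 5716.44
RT = 8.314 * 228 = 1895.592
n = 5716.44 / 1895.592
n = 3.01564894 mol, rounded to 4 dp:

3.0156 mol


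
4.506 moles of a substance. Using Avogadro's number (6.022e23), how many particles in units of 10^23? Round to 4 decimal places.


N = n * NA, then divide by 1e23 for the requested units.
N / 1e23 = n * 6.022
N / 1e23 = 4.506 * 6.022
N / 1e23 = 27.135132, rounded to 4 dp:

27.1351


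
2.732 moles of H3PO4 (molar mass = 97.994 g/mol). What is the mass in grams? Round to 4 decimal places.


mass = n * M
mass = 2.732 * 97.994
mass = 267.719608 g, rounded to 4 dp:

267.7196 g


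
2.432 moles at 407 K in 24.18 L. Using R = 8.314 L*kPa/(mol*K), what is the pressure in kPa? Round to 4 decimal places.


PV = nRT, solve for P = nRT / V.
nRT = 2.432 * 8.314 * 407 = 8229.3967
P = 8229.3967 / 24.18
P = 340.33898677 kPa, rounded to 4 dp:

340.3390 kPa


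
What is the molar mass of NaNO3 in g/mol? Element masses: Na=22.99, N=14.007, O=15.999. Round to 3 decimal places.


M = sum(count * atomic_mass) over atoms.
M = 1*22.99 + 1*14.007 + 3*15.999
M = 22.99 + 14.007 + 47.997
M = 84.994 g/mol, rounded to 3 dp:

84.994 g/mol


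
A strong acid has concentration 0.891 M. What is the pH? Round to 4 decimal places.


A strong acid dissociates completely, so [H+] equals the given concentration.
pH = -log10([H+]) = -log10(0.891)
pH = 0.0501223, rounded to 4 dp:

0.0501


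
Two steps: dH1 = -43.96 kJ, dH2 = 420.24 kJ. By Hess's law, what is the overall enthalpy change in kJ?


Hess's law: enthalpy is a state function, so add the step enthalpies.
dH_total = dH1 + dH2 = -43.96 + (420.24)
dH_total = 376.28 kJ:

376.28 kJ


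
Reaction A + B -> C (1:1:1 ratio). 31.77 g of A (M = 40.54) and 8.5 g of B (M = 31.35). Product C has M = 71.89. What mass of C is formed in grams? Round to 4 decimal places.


Find moles of each reactant; the smaller value is the limiting reagent in a 1:1:1 reaction, so moles_C equals moles of the limiter.
n_A = mass_A / M_A = 31.77 / 40.54 = 0.78367 mol
n_B = mass_B / M_B = 8.5 / 31.35 = 0.271132 mol
Limiting reagent: B (smaller), n_limiting = 0.271132 mol
mass_C = n_limiting * M_C = 0.271132 * 71.89
mass_C = 19.49167948 g, rounded to 4 dp:

19.4917 g


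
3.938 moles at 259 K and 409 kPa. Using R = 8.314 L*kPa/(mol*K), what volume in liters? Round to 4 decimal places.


PV = nRT, solve for V = nRT / P.
nRT = 3.938 * 8.314 * 259 = 8479.7978
V = 8479.7978 / 409
V = 20.73300196 L, rounded to 4 dp:

20.7330 L


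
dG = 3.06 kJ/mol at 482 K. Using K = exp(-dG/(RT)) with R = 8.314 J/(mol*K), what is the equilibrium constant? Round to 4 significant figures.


dG is in kJ/mol; multiply by 1000 to match R in J/(mol*K).
RT = 8.314 * 482 = 4007.348 J/mol
exponent = -dG*1000 / (RT) = -(3.06*1000) / 4007.348 = -0.76359727
K = exp(-0.76359727)
K = 0.46598713, rounded to 4 significant figures:

0.4660


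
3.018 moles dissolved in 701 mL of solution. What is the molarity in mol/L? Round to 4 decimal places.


Convert volume to liters: V_L = V_mL / 1000.
V_L = 701 / 1000 = 0.701 L
M = n / V_L = 3.018 / 0.701
M = 4.30527817 mol/L, rounded to 4 dp:

4.3053 mol/L


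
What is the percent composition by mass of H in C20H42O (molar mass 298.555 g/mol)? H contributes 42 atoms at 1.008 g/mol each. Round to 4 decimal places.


pct = 100 * (n_elem * M_elem) / M_total
mass_contribution = 42 * 1.008 = 42.336 g/mol
pct = 100 * 42.336 / 298.555
pct = 14.18030179 %, rounded to 4 dp:

14.1803 %


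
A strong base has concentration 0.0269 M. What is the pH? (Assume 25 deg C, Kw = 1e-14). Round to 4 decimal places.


A strong base dissociates completely, so [OH-] equals the given concentration.
pOH = -log10([OH-]) = -log10(0.0269) = 1.570248
pH = 14 - pOH = 14 - 1.570248
pH = 12.429752, rounded to 4 dp:

12.4298


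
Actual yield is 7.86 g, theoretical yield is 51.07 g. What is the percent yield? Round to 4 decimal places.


% yield = 100 * actual / theoretical
% yield = 100 * 7.86 / 51.07
% yield = 15.3906403 %, rounded to 4 dp:

15.3906 %


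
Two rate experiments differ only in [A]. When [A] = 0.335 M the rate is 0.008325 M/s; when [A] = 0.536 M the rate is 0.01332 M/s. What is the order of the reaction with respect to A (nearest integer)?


Rate is proportional to [A]^n, so rate2/rate1 = ([A]2/[A]1)^n. Take logs to solve for n.
rate2/rate1 = 0.01332 / 0.008325 = 1.6
[A]2/[A]1 = 0.536 / 0.335 = 1.6
n = ln(1.6) / ln(1.6) = 1.0
Nearest integer order:

1


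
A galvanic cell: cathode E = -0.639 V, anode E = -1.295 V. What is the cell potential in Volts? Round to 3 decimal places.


Standard cell potential: E_cell = E_cathode - E_anode.
E_cell = -0.639 - (-1.295)
E_cell = 0.656 V, rounded to 3 dp:

0.656 V


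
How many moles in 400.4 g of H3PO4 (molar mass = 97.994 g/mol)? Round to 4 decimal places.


n = mass / M
n = 400.4 / 97.994
n = 4.08596445 mol, rounded to 4 dp:

4.0860 mol


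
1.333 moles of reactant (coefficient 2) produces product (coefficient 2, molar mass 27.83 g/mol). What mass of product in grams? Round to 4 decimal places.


Use the coefficient ratio to convert reactant moles to product moles, then multiply by the product's molar mass.
moles_P = moles_R * (coeff_P / coeff_R) = 1.333 * (2/2) = 1.333
mass_P = moles_P * M_P = 1.333 * 27.83
mass_P = 37.09739 g, rounded to 4 dp:

37.0974 g


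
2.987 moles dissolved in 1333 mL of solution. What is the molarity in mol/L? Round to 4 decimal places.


Convert volume to liters: V_L = V_mL / 1000.
V_L = 1333 / 1000 = 1.333 L
M = n / V_L = 2.987 / 1.333
M = 2.2408102 mol/L, rounded to 4 dp:

2.2408 mol/L


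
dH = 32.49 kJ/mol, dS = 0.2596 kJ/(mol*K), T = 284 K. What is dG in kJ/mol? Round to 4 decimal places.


Gibbs: dG = dH - T*dS (consistent units, dS already in kJ/(mol*K)).
T*dS = 284 * 0.2596 = 73.7264
dG = 32.49 - (73.7264)
dG = -41.2364 kJ/mol, rounded to 4 dp:

-41.2364 kJ/mol


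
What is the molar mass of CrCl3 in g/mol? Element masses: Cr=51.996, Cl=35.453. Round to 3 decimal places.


M = sum(count * atomic_mass) over atoms.
M = 1*51.996 + 3*35.453
M = 51.996 + 106.359
M = 158.355 g/mol, rounded to 3 dp:

158.355 g/mol


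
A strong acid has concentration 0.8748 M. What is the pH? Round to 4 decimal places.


A strong acid dissociates completely, so [H+] equals the given concentration.
pH = -log10([H+]) = -log10(0.8748)
pH = 0.05809123, rounded to 4 dp:

0.0581


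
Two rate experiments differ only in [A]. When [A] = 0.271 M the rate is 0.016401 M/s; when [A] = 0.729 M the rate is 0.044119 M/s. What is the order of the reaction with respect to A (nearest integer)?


Rate is proportional to [A]^n, so rate2/rate1 = ([A]2/[A]1)^n. Take logs to solve for n.
rate2/rate1 = 0.044119 / 0.016401 = 2.69
[A]2/[A]1 = 0.729 / 0.271 = 2.69
n = ln(2.69) / ln(2.69) = 1.0
Nearest integer order:

1


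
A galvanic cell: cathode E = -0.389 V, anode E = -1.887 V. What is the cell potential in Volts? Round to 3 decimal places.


Standard cell potential: E_cell = E_cathode - E_anode.
E_cell = -0.389 - (-1.887)
E_cell = 1.498 V, rounded to 3 dp:

1.498 V


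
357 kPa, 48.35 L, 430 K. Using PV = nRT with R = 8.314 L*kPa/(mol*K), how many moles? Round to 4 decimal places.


PV = nRT, solve for n = PV / (RT).
PV = 357 * 48.35 = 17260.95
RT = 8.314 * 430 = 3575.02
n = 17260.95 / 3575.02
n = 4.82821075 mol, rounded to 4 dp:

4.8282 mol


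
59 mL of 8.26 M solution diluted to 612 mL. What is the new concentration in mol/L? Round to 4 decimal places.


Dilution: M1*V1 = M2*V2, solve for M2.
M2 = M1*V1 / V2
M2 = 8.26 * 59 / 612
M2 = 487.34 / 612
M2 = 0.79630719 mol/L, rounded to 4 dp:

0.7963 mol/L


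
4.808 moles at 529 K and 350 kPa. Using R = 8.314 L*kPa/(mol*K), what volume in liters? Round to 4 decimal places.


PV = nRT, solve for V = nRT / P.
nRT = 4.808 * 8.314 * 529 = 21146.0936
V = 21146.0936 / 350
V = 60.41741029 L, rounded to 4 dp:

60.4174 L


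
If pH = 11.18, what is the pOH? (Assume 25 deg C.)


At 25 deg C, pH + pOH = 14.
pOH = 14 - pH = 14 - 11.18
pOH = 2.82:

2.82


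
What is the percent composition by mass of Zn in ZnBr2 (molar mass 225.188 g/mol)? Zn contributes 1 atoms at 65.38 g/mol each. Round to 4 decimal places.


pct = 100 * (n_elem * M_elem) / M_total
mass_contribution = 1 * 65.38 = 65.38 g/mol
pct = 100 * 65.38 / 225.188
pct = 29.03351866 %, rounded to 4 dp:

29.0335 %


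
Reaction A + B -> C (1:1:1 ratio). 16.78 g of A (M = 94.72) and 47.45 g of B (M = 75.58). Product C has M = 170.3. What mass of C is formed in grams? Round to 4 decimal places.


Find moles of each reactant; the smaller value is the limiting reagent in a 1:1:1 reaction, so moles_C equals moles of the limiter.
n_A = mass_A / M_A = 16.78 / 94.72 = 0.177154 mol
n_B = mass_B / M_B = 47.45 / 75.58 = 0.627812 mol
Limiting reagent: A (smaller), n_limiting = 0.177154 mol
mass_C = n_limiting * M_C = 0.177154 * 170.3
mass_C = 30.1693262 g, rounded to 4 dp:

30.1693 g


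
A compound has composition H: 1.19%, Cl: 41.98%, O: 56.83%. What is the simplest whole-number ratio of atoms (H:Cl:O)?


Assume 100 g of compound, divide each mass% by atomic mass to get moles, then normalize by the smallest to get a raw atom ratio.
Moles per 100 g: H: 1.19/1.008 = 1.1806, Cl: 41.98/35.453 = 1.1841, O: 56.83/15.999 = 3.5521
Raw ratio (divide by min = 1.1806): H: 1.0, Cl: 1.003, O: 3.009
Multiply by 1 to clear fractions: H: 1.0 ~= 1, Cl: 1.003 ~= 1, O: 3.009 ~= 3
Reduce by GCD to get the simplest whole-number ratio:

1:1:3


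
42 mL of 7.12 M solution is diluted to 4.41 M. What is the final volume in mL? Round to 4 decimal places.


Dilution: M1*V1 = M2*V2, solve for V2.
V2 = M1*V1 / M2
V2 = 7.12 * 42 / 4.41
V2 = 299.04 / 4.41
V2 = 67.80952381 mL, rounded to 4 dp:

67.8095 mL


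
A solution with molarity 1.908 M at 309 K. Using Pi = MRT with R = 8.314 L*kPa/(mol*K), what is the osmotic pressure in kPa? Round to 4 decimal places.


Osmotic pressure (van't Hoff): Pi = M*R*T.
RT = 8.314 * 309 = 2569.026
Pi = 1.908 * 2569.026
Pi = 4901.701608 kPa, rounded to 4 dp:

4901.7016 kPa


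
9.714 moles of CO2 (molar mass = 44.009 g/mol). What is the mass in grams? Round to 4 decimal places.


mass = n * M
mass = 9.714 * 44.009
mass = 427.503426 g, rounded to 4 dp:

427.5034 g


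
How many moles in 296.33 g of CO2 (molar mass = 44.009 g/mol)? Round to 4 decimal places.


n = mass / M
n = 296.33 / 44.009
n = 6.73339544 mol, rounded to 4 dp:

6.7334 mol


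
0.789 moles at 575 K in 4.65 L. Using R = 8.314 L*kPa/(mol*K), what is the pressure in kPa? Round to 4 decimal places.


PV = nRT, solve for P = nRT / V.
nRT = 0.789 * 8.314 * 575 = 3771.854
P = 3771.854 / 4.65
P = 811.15139785 kPa, rounded to 4 dp:

811.1514 kPa


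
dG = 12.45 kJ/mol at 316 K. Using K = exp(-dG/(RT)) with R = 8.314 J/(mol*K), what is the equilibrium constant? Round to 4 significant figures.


dG is in kJ/mol; multiply by 1000 to match R in J/(mol*K).
RT = 8.314 * 316 = 2627.224 J/mol
exponent = -dG*1000 / (RT) = -(12.45*1000) / 2627.224 = -4.73884222
K = exp(-4.73884222)
K = 0.0087487695, rounded to 4 significant figures:

0.008749


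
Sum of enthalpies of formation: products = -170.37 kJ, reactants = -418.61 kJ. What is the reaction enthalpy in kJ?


dH_rxn = sum(dH_f products) - sum(dH_f reactants)
dH_rxn = -170.37 - (-418.61)
dH_rxn = 248.24 kJ:

248.24 kJ


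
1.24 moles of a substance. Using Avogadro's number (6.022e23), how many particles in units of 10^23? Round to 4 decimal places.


N = n * NA, then divide by 1e23 for the requested units.
N / 1e23 = n * 6.022
N / 1e23 = 1.24 * 6.022
N / 1e23 = 7.46728, rounded to 4 dp:

7.4673


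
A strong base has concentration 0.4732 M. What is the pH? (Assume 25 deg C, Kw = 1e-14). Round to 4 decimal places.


A strong base dissociates completely, so [OH-] equals the given concentration.
pOH = -log10([OH-]) = -log10(0.4732) = 0.324955
pH = 14 - pOH = 14 - 0.324955
pH = 13.675045, rounded to 4 dp:

13.6750


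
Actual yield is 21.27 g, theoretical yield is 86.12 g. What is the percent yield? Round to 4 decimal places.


% yield = 100 * actual / theoretical
% yield = 100 * 21.27 / 86.12
% yield = 24.69809568 %, rounded to 4 dp:

24.6981 %


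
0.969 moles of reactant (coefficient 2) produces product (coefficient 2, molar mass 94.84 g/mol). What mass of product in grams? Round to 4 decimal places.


Use the coefficient ratio to convert reactant moles to product moles, then multiply by the product's molar mass.
moles_P = moles_R * (coeff_P / coeff_R) = 0.969 * (2/2) = 0.969
mass_P = moles_P * M_P = 0.969 * 94.84
mass_P = 91.89996 g, rounded to 4 dp:

91.9000 g


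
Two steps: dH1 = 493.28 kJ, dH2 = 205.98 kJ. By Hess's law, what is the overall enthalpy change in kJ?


Hess's law: enthalpy is a state function, so add the step enthalpies.
dH_total = dH1 + dH2 = 493.28 + (205.98)
dH_total = 699.26 kJ:

699.26 kJ


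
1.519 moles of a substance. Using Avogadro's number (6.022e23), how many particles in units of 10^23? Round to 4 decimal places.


N = n * NA, then divide by 1e23 for the requested units.
N / 1e23 = n * 6.022
N / 1e23 = 1.519 * 6.022
N / 1e23 = 9.147418, rounded to 4 dp:

9.1474


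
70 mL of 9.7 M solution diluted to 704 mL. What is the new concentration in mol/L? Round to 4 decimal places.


Dilution: M1*V1 = M2*V2, solve for M2.
M2 = M1*V1 / V2
M2 = 9.7 * 70 / 704
M2 = 679.0 / 704
M2 = 0.96448864 mol/L, rounded to 4 dp:

0.9645 mol/L


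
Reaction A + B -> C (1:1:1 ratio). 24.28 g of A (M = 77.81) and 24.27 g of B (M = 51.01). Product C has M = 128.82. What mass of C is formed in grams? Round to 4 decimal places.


Find moles of each reactant; the smaller value is the limiting reagent in a 1:1:1 reaction, so moles_C equals moles of the limiter.
n_A = mass_A / M_A = 24.28 / 77.81 = 0.312042 mol
n_B = mass_B / M_B = 24.27 / 51.01 = 0.475789 mol
Limiting reagent: A (smaller), n_limiting = 0.312042 mol
mass_C = n_limiting * M_C = 0.312042 * 128.82
mass_C = 40.19725044 g, rounded to 4 dp:

40.1973 g


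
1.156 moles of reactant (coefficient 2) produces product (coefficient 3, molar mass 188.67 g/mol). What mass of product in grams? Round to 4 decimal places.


Use the coefficient ratio to convert reactant moles to product moles, then multiply by the product's molar mass.
moles_P = moles_R * (coeff_P / coeff_R) = 1.156 * (3/2) = 1.734
mass_P = moles_P * M_P = 1.734 * 188.67
mass_P = 327.15378 g, rounded to 4 dp:

327.1538 g


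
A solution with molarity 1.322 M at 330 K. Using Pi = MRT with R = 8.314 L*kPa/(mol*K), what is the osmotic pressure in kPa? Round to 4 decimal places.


Osmotic pressure (van't Hoff): Pi = M*R*T.
RT = 8.314 * 330 = 2743.62
Pi = 1.322 * 2743.62
Pi = 3627.06564 kPa, rounded to 4 dp:

3627.0656 kPa


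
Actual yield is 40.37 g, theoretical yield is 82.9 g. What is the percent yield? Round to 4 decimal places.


% yield = 100 * actual / theoretical
% yield = 100 * 40.37 / 82.9
% yield = 48.69722557 %, rounded to 4 dp:

48.6972 %


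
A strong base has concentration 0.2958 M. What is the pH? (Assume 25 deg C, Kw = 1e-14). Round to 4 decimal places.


A strong base dissociates completely, so [OH-] equals the given concentration.
pOH = -log10([OH-]) = -log10(0.2958) = 0.529002
pH = 14 - pOH = 14 - 0.529002
pH = 13.470998, rounded to 4 dp:

13.4710


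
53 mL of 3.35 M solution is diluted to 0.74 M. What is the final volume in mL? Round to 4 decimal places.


Dilution: M1*V1 = M2*V2, solve for V2.
V2 = M1*V1 / M2
V2 = 3.35 * 53 / 0.74
V2 = 177.55 / 0.74
V2 = 239.93243243 mL, rounded to 4 dp:

239.9324 mL


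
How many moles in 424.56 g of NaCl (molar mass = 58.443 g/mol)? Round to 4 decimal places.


n = mass / M
n = 424.56 / 58.443
n = 7.26451414 mol, rounded to 4 dp:

7.2645 mol


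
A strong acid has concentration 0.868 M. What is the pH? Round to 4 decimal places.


A strong acid dissociates completely, so [H+] equals the given concentration.
pH = -log10([H+]) = -log10(0.868)
pH = 0.06148027, rounded to 4 dp:

0.0615


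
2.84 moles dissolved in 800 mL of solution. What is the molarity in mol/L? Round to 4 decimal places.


Convert volume to liters: V_L = V_mL / 1000.
V_L = 800 / 1000 = 0.8 L
M = n / V_L = 2.84 / 0.8
M = 3.55 mol/L, rounded to 4 dp:

3.5500 mol/L


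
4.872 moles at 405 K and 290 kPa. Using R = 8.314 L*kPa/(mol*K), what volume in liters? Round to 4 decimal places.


PV = nRT, solve for V = nRT / P.
nRT = 4.872 * 8.314 * 405 = 16404.8522
V = 16404.8522 / 290
V = 56.56845586 L, rounded to 4 dp:

56.5685 L


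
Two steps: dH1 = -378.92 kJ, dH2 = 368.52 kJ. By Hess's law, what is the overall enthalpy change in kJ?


Hess's law: enthalpy is a state function, so add the step enthalpies.
dH_total = dH1 + dH2 = -378.92 + (368.52)
dH_total = -10.4 kJ:

-10.40 kJ


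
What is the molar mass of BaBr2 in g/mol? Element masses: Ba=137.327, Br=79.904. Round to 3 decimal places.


M = sum(count * atomic_mass) over atoms.
M = 1*137.327 + 2*79.904
M = 137.327 + 159.808
M = 297.135 g/mol, rounded to 3 dp:

297.135 g/mol


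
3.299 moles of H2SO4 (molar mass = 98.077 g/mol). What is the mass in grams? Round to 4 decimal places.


mass = n * M
mass = 3.299 * 98.077
mass = 323.556023 g, rounded to 4 dp:

323.5560 g


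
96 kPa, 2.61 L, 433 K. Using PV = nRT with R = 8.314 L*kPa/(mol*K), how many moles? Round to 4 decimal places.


PV = nRT, solve for n = PV / (RT).
PV = 96 * 2.61 = 250.56
RT = 8.314 * 433 = 3599.962
n = 250.56 / 3599.962
n = 0.06960073 mol, rounded to 4 dp:

0.0696 mol


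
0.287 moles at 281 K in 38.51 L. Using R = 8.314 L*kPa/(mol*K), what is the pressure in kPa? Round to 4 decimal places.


PV = nRT, solve for P = nRT / V.
nRT = 0.287 * 8.314 * 281 = 670.4992
P = 670.4992 / 38.51
P = 17.41104129 kPa, rounded to 4 dp:

17.4110 kPa


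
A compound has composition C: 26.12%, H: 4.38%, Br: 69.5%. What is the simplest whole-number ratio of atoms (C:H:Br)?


Assume 100 g of compound, divide each mass% by atomic mass to get moles, then normalize by the smallest to get a raw atom ratio.
Moles per 100 g: C: 26.12/12.011 = 2.1747, H: 4.38/1.008 = 4.3452, Br: 69.5/79.904 = 0.8698
Raw ratio (divide by min = 0.8698): C: 2.5, H: 4.996, Br: 1.0
Multiply by 2 to clear fractions: C: 5.0 ~= 5, H: 9.991 ~= 10, Br: 2.0 ~= 2
Reduce by GCD to get the simplest whole-number ratio:

5:10:2


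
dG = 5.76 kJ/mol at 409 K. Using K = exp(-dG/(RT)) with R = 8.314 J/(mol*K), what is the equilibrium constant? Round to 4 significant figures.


dG is in kJ/mol; multiply by 1000 to match R in J/(mol*K).
RT = 8.314 * 409 = 3400.426 J/mol
exponent = -dG*1000 / (RT) = -(5.76*1000) / 3400.426 = -1.69390541
K = exp(-1.69390541)
K = 0.1838003, rounded to 4 significant figures:

0.1838


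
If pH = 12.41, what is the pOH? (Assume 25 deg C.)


At 25 deg C, pH + pOH = 14.
pOH = 14 - pH = 14 - 12.41
pOH = 1.59:

1.59


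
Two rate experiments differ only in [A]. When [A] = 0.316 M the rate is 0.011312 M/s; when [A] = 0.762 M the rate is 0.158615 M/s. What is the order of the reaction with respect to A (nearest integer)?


Rate is proportional to [A]^n, so rate2/rate1 = ([A]2/[A]1)^n. Take logs to solve for n.
rate2/rate1 = 0.158615 / 0.011312 = 14.0218
[A]2/[A]1 = 0.762 / 0.316 = 2.4114
n = ln(14.0218) / ln(2.4114) = 3.0
Nearest integer order:

3


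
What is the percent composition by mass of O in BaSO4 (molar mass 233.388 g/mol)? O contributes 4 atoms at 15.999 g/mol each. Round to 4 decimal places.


pct = 100 * (n_elem * M_elem) / M_total
mass_contribution = 4 * 15.999 = 63.996 g/mol
pct = 100 * 63.996 / 233.388
pct = 27.42043293 %, rounded to 4 dp:

27.4204 %


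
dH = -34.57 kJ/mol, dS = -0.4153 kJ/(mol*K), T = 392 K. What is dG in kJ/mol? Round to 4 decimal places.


Gibbs: dG = dH - T*dS (consistent units, dS already in kJ/(mol*K)).
T*dS = 392 * -0.4153 = -162.7976
dG = -34.57 - (-162.7976)
dG = 128.2276 kJ/mol, rounded to 4 dp:

128.2276 kJ/mol


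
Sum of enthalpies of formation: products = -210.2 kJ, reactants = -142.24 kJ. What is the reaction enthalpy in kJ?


dH_rxn = sum(dH_f products) - sum(dH_f reactants)
dH_rxn = -210.2 - (-142.24)
dH_rxn = -67.96 kJ:

-67.96 kJ


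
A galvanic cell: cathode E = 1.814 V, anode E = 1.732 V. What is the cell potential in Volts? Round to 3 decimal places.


Standard cell potential: E_cell = E_cathode - E_anode.
E_cell = 1.814 - (1.732)
E_cell = 0.082 V, rounded to 3 dp:

0.082 V


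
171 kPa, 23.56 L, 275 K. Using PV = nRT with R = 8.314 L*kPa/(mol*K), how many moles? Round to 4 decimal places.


PV = nRT, solve for n = PV / (RT).
PV = 171 * 23.56 = 4028.76
RT = 8.314 * 275 = 2286.35
n = 4028.76 / 2286.35
n = 1.76209242 mol, rounded to 4 dp:

1.7621 mol


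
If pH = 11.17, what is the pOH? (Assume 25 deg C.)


At 25 deg C, pH + pOH = 14.
pOH = 14 - pH = 14 - 11.17
pOH = 2.83:

2.83


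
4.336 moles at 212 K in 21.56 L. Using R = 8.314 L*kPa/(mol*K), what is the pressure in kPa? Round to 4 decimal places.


PV = nRT, solve for P = nRT / V.
nRT = 4.336 * 8.314 * 212 = 7642.4948
P = 7642.4948 / 21.56
P = 354.47564007 kPa, rounded to 4 dp:

354.4756 kPa


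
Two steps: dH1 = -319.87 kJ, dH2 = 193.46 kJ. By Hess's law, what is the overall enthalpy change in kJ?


Hess's law: enthalpy is a state function, so add the step enthalpies.
dH_total = dH1 + dH2 = -319.87 + (193.46)
dH_total = -126.41 kJ:

-126.41 kJ


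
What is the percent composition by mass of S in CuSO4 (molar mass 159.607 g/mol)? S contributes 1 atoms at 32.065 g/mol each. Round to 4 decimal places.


pct = 100 * (n_elem * M_elem) / M_total
mass_contribution = 1 * 32.065 = 32.065 g/mol
pct = 100 * 32.065 / 159.607
pct = 20.08997099 %, rounded to 4 dp:

20.0900 %


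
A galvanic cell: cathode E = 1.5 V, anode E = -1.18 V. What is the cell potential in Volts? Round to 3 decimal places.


Standard cell potential: E_cell = E_cathode - E_anode.
E_cell = 1.5 - (-1.18)
E_cell = 2.68 V, rounded to 3 dp:

2.680 V


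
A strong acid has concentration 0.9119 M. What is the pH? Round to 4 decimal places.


A strong acid dissociates completely, so [H+] equals the given concentration.
pH = -log10([H+]) = -log10(0.9119)
pH = 0.04005278, rounded to 4 dp:

0.0401


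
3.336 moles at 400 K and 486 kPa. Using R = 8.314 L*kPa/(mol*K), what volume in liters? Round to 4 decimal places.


PV = nRT, solve for V = nRT / P.
nRT = 3.336 * 8.314 * 400 = 11094.2016
V = 11094.2016 / 486
V = 22.82757531 L, rounded to 4 dp:

22.8276 L


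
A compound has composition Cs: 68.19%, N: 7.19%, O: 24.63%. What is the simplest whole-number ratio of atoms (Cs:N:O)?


Assume 100 g of compound, divide each mass% by atomic mass to get moles, then normalize by the smallest to get a raw atom ratio.
Moles per 100 g: Cs: 68.19/132.905 = 0.5131, N: 7.19/14.007 = 0.5133, O: 24.63/15.999 = 1.5395
Raw ratio (divide by min = 0.5131): Cs: 1.0, N: 1.0, O: 3.0
Multiply by 1 to clear fractions: Cs: 1.0 ~= 1, N: 1.0 ~= 1, O: 3.0 ~= 3
Reduce by GCD to get the simplest whole-number ratio:

1:1:3


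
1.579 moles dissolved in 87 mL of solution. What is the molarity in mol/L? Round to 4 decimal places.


Convert volume to liters: V_L = V_mL / 1000.
V_L = 87 / 1000 = 0.087 L
M = n / V_L = 1.579 / 0.087
M = 18.14942529 mol/L, rounded to 4 dp:

18.1494 mol/L


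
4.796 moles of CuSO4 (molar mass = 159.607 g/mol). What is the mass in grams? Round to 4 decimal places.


mass = n * M
mass = 4.796 * 159.607
mass = 765.475172 g, rounded to 4 dp:

765.4752 g


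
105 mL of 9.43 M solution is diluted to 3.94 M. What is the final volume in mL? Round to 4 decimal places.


Dilution: M1*V1 = M2*V2, solve for V2.
V2 = M1*V1 / M2
V2 = 9.43 * 105 / 3.94
V2 = 990.15 / 3.94
V2 = 251.3071066 mL, rounded to 4 dp:

251.3071 mL


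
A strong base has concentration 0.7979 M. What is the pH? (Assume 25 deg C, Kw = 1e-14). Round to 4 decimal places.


A strong base dissociates completely, so [OH-] equals the given concentration.
pOH = -log10([OH-]) = -log10(0.7979) = 0.098052
pH = 14 - pOH = 14 - 0.098052
pH = 13.901948, rounded to 4 dp:

13.9019


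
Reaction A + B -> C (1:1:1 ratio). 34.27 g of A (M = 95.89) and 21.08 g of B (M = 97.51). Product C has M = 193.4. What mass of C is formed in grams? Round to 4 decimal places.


Find moles of each reactant; the smaller value is the limiting reagent in a 1:1:1 reaction, so moles_C equals moles of the limiter.
n_A = mass_A / M_A = 34.27 / 95.89 = 0.357389 mol
n_B = mass_B / M_B = 21.08 / 97.51 = 0.216183 mol
Limiting reagent: B (smaller), n_limiting = 0.216183 mol
mass_C = n_limiting * M_C = 0.216183 * 193.4
mass_C = 41.8097922 g, rounded to 4 dp:

41.8098 g


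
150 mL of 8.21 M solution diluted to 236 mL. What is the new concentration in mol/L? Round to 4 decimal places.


Dilution: M1*V1 = M2*V2, solve for M2.
M2 = M1*V1 / V2
M2 = 8.21 * 150 / 236
M2 = 1231.5 / 236
M2 = 5.21822034 mol/L, rounded to 4 dp:

5.2182 mol/L


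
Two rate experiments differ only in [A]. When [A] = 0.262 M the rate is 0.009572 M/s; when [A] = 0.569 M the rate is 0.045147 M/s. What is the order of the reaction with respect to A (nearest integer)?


Rate is proportional to [A]^n, so rate2/rate1 = ([A]2/[A]1)^n. Take logs to solve for n.
rate2/rate1 = 0.045147 / 0.009572 = 4.7166
[A]2/[A]1 = 0.569 / 0.262 = 2.1718
n = ln(4.7166) / ln(2.1718) = 2.0
Nearest integer order:

2


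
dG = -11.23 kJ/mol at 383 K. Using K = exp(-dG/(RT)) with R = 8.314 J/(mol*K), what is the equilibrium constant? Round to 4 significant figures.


dG is in kJ/mol; multiply by 1000 to match R in J/(mol*K).
RT = 8.314 * 383 = 3184.262 J/mol
exponent = -dG*1000 / (RT) = -(-11.23*1000) / 3184.262 = 3.52671985
K = exp(3.52671985)
K = 34.012219, rounded to 4 significant figures:

34.01


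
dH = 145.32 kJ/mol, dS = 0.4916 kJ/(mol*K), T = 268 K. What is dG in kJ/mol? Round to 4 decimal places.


Gibbs: dG = dH - T*dS (consistent units, dS already in kJ/(mol*K)).
T*dS = 268 * 0.4916 = 131.7488
dG = 145.32 - (131.7488)
dG = 13.5712 kJ/mol, rounded to 4 dp:

13.5712 kJ/mol


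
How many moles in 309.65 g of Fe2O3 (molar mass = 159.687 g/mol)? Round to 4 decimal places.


n = mass / M
n = 309.65 / 159.687
n = 1.93910588 mol, rounded to 4 dp:

1.9391 mol


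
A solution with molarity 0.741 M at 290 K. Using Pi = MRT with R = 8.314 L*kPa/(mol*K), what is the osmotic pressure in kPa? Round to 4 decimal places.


Osmotic pressure (van't Hoff): Pi = M*R*T.
RT = 8.314 * 290 = 2411.06
Pi = 0.741 * 2411.06
Pi = 1786.59546 kPa, rounded to 4 dp:

1786.5955 kPa


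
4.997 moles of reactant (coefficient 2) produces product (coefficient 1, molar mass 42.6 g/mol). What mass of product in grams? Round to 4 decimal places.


Use the coefficient ratio to convert reactant moles to product moles, then multiply by the product's molar mass.
moles_P = moles_R * (coeff_P / coeff_R) = 4.997 * (1/2) = 2.4985
mass_P = moles_P * M_P = 2.4985 * 42.6
mass_P = 106.4361 g, rounded to 4 dp:

106.4361 g


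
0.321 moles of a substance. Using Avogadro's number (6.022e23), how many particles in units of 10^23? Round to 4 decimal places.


N = n * NA, then divide by 1e23 for the requested units.
N / 1e23 = n * 6.022
N / 1e23 = 0.321 * 6.022
N / 1e23 = 1.933062, rounded to 4 dp:

1.9331


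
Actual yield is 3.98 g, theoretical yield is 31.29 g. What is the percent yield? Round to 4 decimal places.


% yield = 100 * actual / theoretical
% yield = 100 * 3.98 / 31.29
% yield = 12.71971876 %, rounded to 4 dp:

12.7197 %


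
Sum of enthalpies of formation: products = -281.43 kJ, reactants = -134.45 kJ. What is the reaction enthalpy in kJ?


dH_rxn = sum(dH_f products) - sum(dH_f reactants)
dH_rxn = -281.43 - (-134.45)
dH_rxn = -146.98 kJ:

-146.98 kJ


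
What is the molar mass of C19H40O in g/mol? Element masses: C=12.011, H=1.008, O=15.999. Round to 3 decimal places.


M = sum(count * atomic_mass) over atoms.
M = 19*12.011 + 40*1.008 + 1*15.999
M = 228.209 + 40.32 + 15.999
M = 284.528 g/mol, rounded to 3 dp:

284.528 g/mol


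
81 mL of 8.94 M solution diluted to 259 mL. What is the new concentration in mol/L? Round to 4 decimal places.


Dilution: M1*V1 = M2*V2, solve for M2.
M2 = M1*V1 / V2
M2 = 8.94 * 81 / 259
M2 = 724.14 / 259
M2 = 2.79590734 mol/L, rounded to 4 dp:

2.7959 mol/L


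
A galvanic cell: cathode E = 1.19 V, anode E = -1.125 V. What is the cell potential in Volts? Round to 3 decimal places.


Standard cell potential: E_cell = E_cathode - E_anode.
E_cell = 1.19 - (-1.125)
E_cell = 2.315 V, rounded to 3 dp:

2.315 V


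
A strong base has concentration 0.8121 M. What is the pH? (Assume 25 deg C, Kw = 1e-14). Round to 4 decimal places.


A strong base dissociates completely, so [OH-] equals the given concentration.
pOH = -log10([OH-]) = -log10(0.8121) = 0.09039
pH = 14 - pOH = 14 - 0.09039
pH = 13.90961, rounded to 4 dp:

13.9096


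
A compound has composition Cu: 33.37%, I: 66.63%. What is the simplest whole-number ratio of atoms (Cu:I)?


Assume 100 g of compound, divide each mass% by atomic mass to get moles, then normalize by the smallest to get a raw atom ratio.
Moles per 100 g: Cu: 33.37/63.546 = 0.5251, I: 66.63/126.904 = 0.525
Raw ratio (divide by min = 0.525): Cu: 1.0, I: 1.0
Multiply by 1 to clear fractions: Cu: 1.0 ~= 1, I: 1.0 ~= 1
Reduce by GCD to get the simplest whole-number ratio:

1:1


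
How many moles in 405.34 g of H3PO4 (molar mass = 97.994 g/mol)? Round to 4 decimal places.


n = mass / M
n = 405.34 / 97.994
n = 4.1363757 mol, rounded to 4 dp:

4.1364 mol


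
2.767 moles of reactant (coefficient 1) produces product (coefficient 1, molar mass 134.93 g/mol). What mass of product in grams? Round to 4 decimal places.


Use the coefficient ratio to convert reactant moles to product moles, then multiply by the product's molar mass.
moles_P = moles_R * (coeff_P / coeff_R) = 2.767 * (1/1) = 2.767
mass_P = moles_P * M_P = 2.767 * 134.93
mass_P = 373.35131 g, rounded to 4 dp:

373.3513 g


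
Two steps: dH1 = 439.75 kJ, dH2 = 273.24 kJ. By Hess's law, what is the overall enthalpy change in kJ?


Hess's law: enthalpy is a state function, so add the step enthalpies.
dH_total = dH1 + dH2 = 439.75 + (273.24)
dH_total = 712.99 kJ:

712.99 kJ


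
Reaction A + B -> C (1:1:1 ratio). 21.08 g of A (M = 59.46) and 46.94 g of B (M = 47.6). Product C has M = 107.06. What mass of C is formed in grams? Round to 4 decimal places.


Find moles of each reactant; the smaller value is the limiting reagent in a 1:1:1 reaction, so moles_C equals moles of the limiter.
n_A = mass_A / M_A = 21.08 / 59.46 = 0.354524 mol
n_B = mass_B / M_B = 46.94 / 47.6 = 0.986134 mol
Limiting reagent: A (smaller), n_limiting = 0.354524 mol
mass_C = n_limiting * M_C = 0.354524 * 107.06
mass_C = 37.95533944 g, rounded to 4 dp:

37.9553 g


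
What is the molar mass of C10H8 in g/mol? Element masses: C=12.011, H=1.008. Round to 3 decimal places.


M = sum(count * atomic_mass) over atoms.
M = 10*12.011 + 8*1.008
M = 120.11 + 8.064
M = 128.174 g/mol, rounded to 3 dp:

128.174 g/mol


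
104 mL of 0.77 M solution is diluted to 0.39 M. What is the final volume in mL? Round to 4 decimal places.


Dilution: M1*V1 = M2*V2, solve for V2.
V2 = M1*V1 / M2
V2 = 0.77 * 104 / 0.39
V2 = 80.08 / 0.39
V2 = 205.33333333 mL, rounded to 4 dp:

205.3333 mL


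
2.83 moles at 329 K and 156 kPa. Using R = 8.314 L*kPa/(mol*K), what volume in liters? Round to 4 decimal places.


PV = nRT, solve for V = nRT / P.
nRT = 2.83 * 8.314 * 329 = 7740.916
V = 7740.916 / 156
V = 49.62125641 L, rounded to 4 dp:

49.6213 L


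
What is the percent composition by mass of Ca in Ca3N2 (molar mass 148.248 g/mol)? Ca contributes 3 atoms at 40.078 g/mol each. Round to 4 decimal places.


pct = 100 * (n_elem * M_elem) / M_total
mass_contribution = 3 * 40.078 = 120.234 g/mol
pct = 100 * 120.234 / 148.248
pct = 81.10328638 %, rounded to 4 dp:

81.1033 %


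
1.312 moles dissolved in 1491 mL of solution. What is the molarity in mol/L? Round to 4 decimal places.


Convert volume to liters: V_L = V_mL / 1000.
V_L = 1491 / 1000 = 1.491 L
M = n / V_L = 1.312 / 1.491
M = 0.87994634 mol/L, rounded to 4 dp:

0.8799 mol/L


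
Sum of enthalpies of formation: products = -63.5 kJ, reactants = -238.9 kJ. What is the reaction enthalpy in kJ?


dH_rxn = sum(dH_f products) - sum(dH_f reactants)
dH_rxn = -63.5 - (-238.9)
dH_rxn = 175.4 kJ:

175.40 kJ


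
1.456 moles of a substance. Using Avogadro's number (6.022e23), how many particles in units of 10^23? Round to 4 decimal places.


N = n * NA, then divide by 1e23 for the requested units.
N / 1e23 = n * 6.022
N / 1e23 = 1.456 * 6.022
N / 1e23 = 8.768032, rounded to 4 dp:

8.7680


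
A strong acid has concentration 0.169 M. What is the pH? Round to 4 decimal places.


A strong acid dissociates completely, so [H+] equals the given concentration.
pH = -log10([H+]) = -log10(0.169)
pH = 0.7721133, rounded to 4 dp:

0.7721


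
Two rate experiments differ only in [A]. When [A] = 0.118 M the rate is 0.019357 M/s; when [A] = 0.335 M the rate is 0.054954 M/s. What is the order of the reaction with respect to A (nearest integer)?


Rate is proportional to [A]^n, so rate2/rate1 = ([A]2/[A]1)^n. Take logs to solve for n.
rate2/rate1 = 0.054954 / 0.019357 = 2.839
[A]2/[A]1 = 0.335 / 0.118 = 2.839
n = ln(2.839) / ln(2.839) = 1.0
Nearest integer order:

1


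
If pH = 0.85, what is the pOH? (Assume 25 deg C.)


At 25 deg C, pH + pOH = 14.
pOH = 14 - pH = 14 - 0.85
pOH = 13.15:

13.15


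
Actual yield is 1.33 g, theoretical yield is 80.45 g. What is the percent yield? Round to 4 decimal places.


% yield = 100 * actual / theoretical
% yield = 100 * 1.33 / 80.45
% yield = 1.65320075 %, rounded to 4 dp:

1.6532 %


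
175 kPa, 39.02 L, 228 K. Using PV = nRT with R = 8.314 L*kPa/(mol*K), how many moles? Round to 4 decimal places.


PV = nRT, solve for n = PV / (RT).
PV = 175 * 39.02 = 6828.5
RT = 8.314 * 228 = 1895.592
n = 6828.5 / 1895.592
n = 3.60230472 mol, rounded to 4 dp:

3.6023 mol
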